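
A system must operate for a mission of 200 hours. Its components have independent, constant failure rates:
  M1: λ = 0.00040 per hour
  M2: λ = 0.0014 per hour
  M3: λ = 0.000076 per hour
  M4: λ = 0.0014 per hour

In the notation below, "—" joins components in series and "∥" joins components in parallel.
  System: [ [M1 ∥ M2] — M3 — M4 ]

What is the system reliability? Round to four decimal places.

R(M1) = exp(−0.00040 × 200) = 0.923116
R(M2) = exp(−0.0014 × 200) = 0.755784
R(M3) = exp(−0.000076 × 200) = 0.984915
R(M4) = exp(−0.0014 × 200) = 0.755784
Parallel (M1 and M2): 1 − (1 − 0.923116)(1 − 0.755784) = 0.981224
Series ([0.981224], M3, and M4): 0.981224 × 0.984915 × 0.755784 = 0.7304

0.7304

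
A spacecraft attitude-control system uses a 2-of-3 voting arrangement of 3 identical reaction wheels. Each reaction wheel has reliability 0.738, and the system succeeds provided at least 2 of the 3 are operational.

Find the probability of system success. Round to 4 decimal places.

0.8300

R = Σ_{i=2}^{3} C(3,i) p^i (1−p)^{3−i} with p = 0.738
C(3,2)·0.738^2·0.262^1 = 0.428090
C(3,3)·0.738^3·0.262^0 = 0.401947
Sum = 0.8300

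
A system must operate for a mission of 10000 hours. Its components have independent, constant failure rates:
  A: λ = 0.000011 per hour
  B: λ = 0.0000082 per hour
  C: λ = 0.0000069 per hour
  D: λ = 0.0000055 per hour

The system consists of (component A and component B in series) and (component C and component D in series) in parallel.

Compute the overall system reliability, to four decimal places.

0.9796

R(A) = exp(−0.000011 × 10000) = 0.895834
R(B) = exp(−0.0000082 × 10000) = 0.921272
R(C) = exp(−0.0000069 × 10000) = 0.933327
R(D) = exp(−0.0000055 × 10000) = 0.946485
Series (A and B): 0.895834 × 0.921272 = 0.825307
Series (C and D): 0.933327 × 0.946485 = 0.883380
Parallel ([0.825307] and [0.883380]): 1 − (1 − 0.825307)(1 − 0.883380) = 0.9796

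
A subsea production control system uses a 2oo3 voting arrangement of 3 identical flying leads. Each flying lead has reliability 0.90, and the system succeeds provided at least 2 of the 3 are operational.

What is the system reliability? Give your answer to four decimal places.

R = Σ_{i=2}^{3} C(3,i) p^i (1−p)^{3−i} with p = 0.90
C(3,2)·0.90^2·0.10^1 = 0.243000
C(3,3)·0.90^3·0.10^0 = 0.729000
Sum = 0.9720

0.9720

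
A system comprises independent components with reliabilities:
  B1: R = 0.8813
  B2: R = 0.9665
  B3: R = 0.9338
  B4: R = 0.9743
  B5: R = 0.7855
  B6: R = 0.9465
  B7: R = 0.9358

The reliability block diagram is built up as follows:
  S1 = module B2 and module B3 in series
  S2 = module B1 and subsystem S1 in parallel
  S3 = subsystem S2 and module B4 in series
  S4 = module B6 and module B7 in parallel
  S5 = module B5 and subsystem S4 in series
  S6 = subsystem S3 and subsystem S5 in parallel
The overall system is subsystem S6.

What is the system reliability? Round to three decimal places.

0.992

Series (B2 and B3): 0.96650 × 0.93380 = 0.90252
Parallel (B1 and [0.90252]): 1 − (1 − 0.88130)(1 − 0.90252) = 0.98843
Series ([0.98843] and B4): 0.98843 × 0.97430 = 0.96303
Parallel (B6 and B7): 1 − (1 − 0.94650)(1 − 0.93580) = 0.99657
Series (B5 and [0.99657]): 0.78550 × 0.99657 = 0.78281
Parallel ([0.96303] and [0.78281]): 1 − (1 − 0.96303)(1 − 0.78281) = 0.992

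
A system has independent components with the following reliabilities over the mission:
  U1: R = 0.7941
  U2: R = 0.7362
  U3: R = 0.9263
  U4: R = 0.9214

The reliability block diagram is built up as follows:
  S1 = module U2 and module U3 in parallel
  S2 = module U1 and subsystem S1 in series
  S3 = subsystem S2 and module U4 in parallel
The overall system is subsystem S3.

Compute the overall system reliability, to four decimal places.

Parallel (U2 and U3): 1 − (1 − 0.736200)(1 − 0.926300) = 0.980558
Series (U1 and [0.980558]): 0.794100 × 0.980558 = 0.778661
Parallel ([0.778661] and U4): 1 − (1 − 0.778661)(1 − 0.921400) = 0.9826

0.9826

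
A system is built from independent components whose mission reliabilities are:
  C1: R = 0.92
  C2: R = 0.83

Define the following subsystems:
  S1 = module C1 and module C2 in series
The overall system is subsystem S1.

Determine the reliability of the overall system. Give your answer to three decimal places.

0.764

Series (C1 and C2): 0.92000 × 0.83000 = 0.764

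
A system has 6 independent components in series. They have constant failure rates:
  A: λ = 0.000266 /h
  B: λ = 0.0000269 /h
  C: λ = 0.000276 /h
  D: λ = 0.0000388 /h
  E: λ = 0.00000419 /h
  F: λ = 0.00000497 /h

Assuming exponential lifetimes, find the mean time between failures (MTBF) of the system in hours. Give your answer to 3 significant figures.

1620

Series of exponential components: λ_sys = Σ λ_i
λ_sys = 0.000266 + 0.0000269 + 0.000276 + 0.0000388 + 0.00000419 + 0.00000497 = 6.1686e-04 /h
MTBF = 1 / λ_sys = 1620 h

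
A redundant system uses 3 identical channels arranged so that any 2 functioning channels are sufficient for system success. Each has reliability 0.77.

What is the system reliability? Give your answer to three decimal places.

R = Σ_{i=2}^{3} C(3,i) p^i (1−p)^{3−i} with p = 0.77
C(3,2)·0.77^2·0.23^1 = 0.40910
C(3,3)·0.77^3·0.23^0 = 0.45653
Sum = 0.866

0.866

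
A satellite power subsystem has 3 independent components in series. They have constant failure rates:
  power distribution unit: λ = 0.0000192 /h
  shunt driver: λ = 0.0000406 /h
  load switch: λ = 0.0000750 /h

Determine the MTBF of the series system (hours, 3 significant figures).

Series of exponential components: λ_sys = Σ λ_i
λ_sys = 0.0000192 + 0.0000406 + 0.0000750 = 1.3480e-04 /h
MTBF = 1 / λ_sys = 7420 h

7420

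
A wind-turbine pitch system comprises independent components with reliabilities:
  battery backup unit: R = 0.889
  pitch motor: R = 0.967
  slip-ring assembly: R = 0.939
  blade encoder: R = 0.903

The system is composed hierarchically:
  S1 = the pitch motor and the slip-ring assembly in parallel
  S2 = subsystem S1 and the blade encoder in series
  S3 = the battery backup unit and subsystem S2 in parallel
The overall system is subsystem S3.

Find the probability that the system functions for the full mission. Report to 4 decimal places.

0.9890

Parallel (pitch motor and slip-ring assembly): 1 − (1 − 0.967000)(1 − 0.939000) = 0.997987
Series ([0.997987] and blade encoder): 0.997987 × 0.903000 = 0.901182
Parallel (battery backup unit and [0.901182]): 1 − (1 − 0.889000)(1 − 0.901182) = 0.9890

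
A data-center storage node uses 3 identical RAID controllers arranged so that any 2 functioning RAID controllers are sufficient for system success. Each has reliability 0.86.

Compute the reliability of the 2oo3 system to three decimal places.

0.947

R = Σ_{i=2}^{3} C(3,i) p^i (1−p)^{3−i} with p = 0.86
C(3,2)·0.86^2·0.14^1 = 0.31063
C(3,3)·0.86^3·0.14^0 = 0.63606
Sum = 0.947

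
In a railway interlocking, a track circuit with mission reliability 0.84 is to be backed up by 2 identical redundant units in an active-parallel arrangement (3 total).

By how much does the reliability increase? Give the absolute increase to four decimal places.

0.1559

R_before = 0.84
R_after = 1 − (1 − 0.84)^3 = 0.9959
ΔR = 0.9959 − 0.84 = 0.1559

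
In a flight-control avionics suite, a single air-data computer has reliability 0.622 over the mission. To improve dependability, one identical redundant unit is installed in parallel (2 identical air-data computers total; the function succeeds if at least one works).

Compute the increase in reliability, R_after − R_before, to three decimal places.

R_before = 0.622
R_after = 1 − (1 − 0.622)^2 = 0.857
ΔR = 0.857 − 0.622 = 0.235

0.235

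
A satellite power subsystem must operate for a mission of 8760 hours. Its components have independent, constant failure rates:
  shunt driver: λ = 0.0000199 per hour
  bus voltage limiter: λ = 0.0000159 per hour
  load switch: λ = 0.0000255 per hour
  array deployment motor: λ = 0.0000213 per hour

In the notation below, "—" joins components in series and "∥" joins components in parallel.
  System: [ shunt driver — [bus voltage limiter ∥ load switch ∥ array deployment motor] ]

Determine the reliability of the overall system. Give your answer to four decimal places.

R(shunt driver) = exp(−0.0000199 × 8760) = 0.840025
R(bus voltage limiter) = exp(−0.0000159 × 8760) = 0.869981
R(load switch) = exp(−0.0000255 × 8760) = 0.799811
R(array deployment motor) = exp(−0.0000213 × 8760) = 0.829786
Parallel (bus voltage limiter, load switch, and array deployment motor): 1 − (1 − 0.869981)(1 − 0.799811)(1 − 0.829786) = 0.995570
Series (shunt driver and [0.995570]): 0.840025 × 0.995570 = 0.8363

0.8363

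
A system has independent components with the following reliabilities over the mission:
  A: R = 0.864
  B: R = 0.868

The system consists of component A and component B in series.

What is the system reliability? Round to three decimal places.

0.750

Series (A and B): 0.86400 × 0.86800 = 0.750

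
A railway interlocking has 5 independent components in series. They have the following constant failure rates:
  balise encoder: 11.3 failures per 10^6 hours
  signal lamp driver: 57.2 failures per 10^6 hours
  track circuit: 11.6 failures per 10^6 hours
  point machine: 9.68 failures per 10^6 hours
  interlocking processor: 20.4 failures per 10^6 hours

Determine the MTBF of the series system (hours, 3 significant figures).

9080

Series of exponential components: λ_sys = Σ λ_i
λ_sys = 0.0000113 + 0.0000572 + 0.0000116 + 0.00000968 + 0.0000204 = 1.1018e-04 /h
MTBF = 1 / λ_sys = 9080 h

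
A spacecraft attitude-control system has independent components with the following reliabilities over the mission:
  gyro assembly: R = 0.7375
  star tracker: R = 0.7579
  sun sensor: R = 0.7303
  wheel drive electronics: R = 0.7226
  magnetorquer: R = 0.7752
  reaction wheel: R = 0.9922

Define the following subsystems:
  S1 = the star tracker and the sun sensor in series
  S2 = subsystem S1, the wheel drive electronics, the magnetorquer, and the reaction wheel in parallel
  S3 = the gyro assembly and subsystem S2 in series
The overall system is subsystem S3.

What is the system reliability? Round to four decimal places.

Series (star tracker and sun sensor): 0.757900 × 0.730300 = 0.553494
Parallel ([0.553494], wheel drive electronics, magnetorquer, and reaction wheel): 1 − (1 − 0.553494)(1 − 0.722600)(1 − 0.775200)(1 − 0.992200) = 0.999783
Series (gyro assembly and [0.999783]): 0.737500 × 0.999783 = 0.7373

0.7373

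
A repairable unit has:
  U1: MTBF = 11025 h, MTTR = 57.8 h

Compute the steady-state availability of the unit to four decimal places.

A(U1) = MTBF/(MTBF+MTTR) = 11025/(11025+57.8) = 0.9948

0.9948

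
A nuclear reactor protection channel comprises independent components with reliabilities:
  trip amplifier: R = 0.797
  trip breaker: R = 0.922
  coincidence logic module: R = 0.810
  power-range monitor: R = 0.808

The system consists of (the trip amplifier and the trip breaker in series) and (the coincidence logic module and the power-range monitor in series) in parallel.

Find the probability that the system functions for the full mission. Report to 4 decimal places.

0.9084

Series (trip amplifier and trip breaker): 0.797000 × 0.922000 = 0.734834
Series (coincidence logic module and power-range monitor): 0.810000 × 0.808000 = 0.654480
Parallel ([0.734834] and [0.654480]): 1 − (1 − 0.734834)(1 − 0.654480) = 0.9084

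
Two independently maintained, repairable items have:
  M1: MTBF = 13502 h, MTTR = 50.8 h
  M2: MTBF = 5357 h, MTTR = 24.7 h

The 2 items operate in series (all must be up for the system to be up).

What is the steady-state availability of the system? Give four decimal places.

A(M1) = MTBF/(MTBF+MTTR) = 13502/(13502+50.8) = 0.996252
A(M2) = MTBF/(MTBF+MTTR) = 5357/(5357+24.7) = 0.995410
Series availability: 0.996252 × 0.995410 = 0.9917

0.9917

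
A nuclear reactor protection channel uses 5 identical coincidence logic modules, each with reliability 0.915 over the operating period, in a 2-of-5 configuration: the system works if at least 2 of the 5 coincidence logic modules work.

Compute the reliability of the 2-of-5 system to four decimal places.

0.9998

R = Σ_{i=2}^{5} C(5,i) p^i (1−p)^{5−i} with p = 0.915
C(5,2)·0.915^2·0.085^3 = 0.005142
C(5,3)·0.915^3·0.085^2 = 0.055348
C(5,4)·0.915^4·0.085^1 = 0.297902
C(5,5)·0.915^5·0.085^0 = 0.641365
Sum = 0.9998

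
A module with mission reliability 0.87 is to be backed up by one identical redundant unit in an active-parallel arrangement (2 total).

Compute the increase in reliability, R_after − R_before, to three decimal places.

0.113

R_before = 0.87
R_after = 1 − (1 − 0.87)^2 = 0.983
ΔR = 0.983 − 0.87 = 0.113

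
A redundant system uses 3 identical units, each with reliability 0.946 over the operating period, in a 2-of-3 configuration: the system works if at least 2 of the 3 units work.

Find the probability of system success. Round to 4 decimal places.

0.9916

R = Σ_{i=2}^{3} C(3,i) p^i (1−p)^{3−i} with p = 0.946
C(3,2)·0.946^2·0.054^1 = 0.144976
C(3,3)·0.946^3·0.054^0 = 0.846591
Sum = 0.9916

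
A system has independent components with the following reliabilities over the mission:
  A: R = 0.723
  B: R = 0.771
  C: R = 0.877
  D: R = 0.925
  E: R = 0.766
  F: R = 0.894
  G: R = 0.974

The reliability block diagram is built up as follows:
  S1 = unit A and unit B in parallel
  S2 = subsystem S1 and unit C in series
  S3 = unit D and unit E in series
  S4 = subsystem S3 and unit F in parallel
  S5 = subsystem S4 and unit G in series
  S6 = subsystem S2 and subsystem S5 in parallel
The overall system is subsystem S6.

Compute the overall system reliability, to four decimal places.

Parallel (A and B): 1 − (1 − 0.723000)(1 − 0.771000) = 0.936567
Series ([0.936567] and C): 0.936567 × 0.877000 = 0.821369
Series (D and E): 0.925000 × 0.766000 = 0.708550
Parallel ([0.708550] and F): 1 − (1 − 0.708550)(1 − 0.894000) = 0.969106
Series ([0.969106] and G): 0.969106 × 0.974000 = 0.943909
Parallel ([0.821369] and [0.943909]): 1 − (1 − 0.821369)(1 − 0.943909) = 0.9900

0.9900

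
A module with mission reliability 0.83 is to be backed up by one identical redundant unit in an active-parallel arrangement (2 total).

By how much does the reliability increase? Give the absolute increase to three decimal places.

R_before = 0.83
R_after = 1 − (1 − 0.83)^2 = 0.971
ΔR = 0.971 − 0.83 = 0.141

0.141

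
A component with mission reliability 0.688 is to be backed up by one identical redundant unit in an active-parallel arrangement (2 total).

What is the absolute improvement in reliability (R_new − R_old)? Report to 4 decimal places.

R_before = 0.688
R_after = 1 − (1 − 0.688)^2 = 0.9027
ΔR = 0.9027 − 0.688 = 0.2147

0.2147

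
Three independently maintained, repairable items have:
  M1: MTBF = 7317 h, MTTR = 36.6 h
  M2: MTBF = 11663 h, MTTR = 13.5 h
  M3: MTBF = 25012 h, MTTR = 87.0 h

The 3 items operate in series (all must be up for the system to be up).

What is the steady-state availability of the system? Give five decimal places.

0.99043

A(M1) = MTBF/(MTBF+MTTR) = 7317/(7317+36.6) = 0.995023
A(M2) = MTBF/(MTBF+MTTR) = 11663/(11663+13.5) = 0.998844
A(M3) = MTBF/(MTBF+MTTR) = 25012/(25012+87.0) = 0.996534
Series availability: 0.995023 × 0.998844 × 0.996534 = 0.99043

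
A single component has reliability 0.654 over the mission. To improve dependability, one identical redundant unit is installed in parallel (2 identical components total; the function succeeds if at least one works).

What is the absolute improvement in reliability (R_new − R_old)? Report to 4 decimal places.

R_before = 0.654
R_after = 1 − (1 − 0.654)^2 = 0.8803
ΔR = 0.8803 − 0.654 = 0.2263

0.2263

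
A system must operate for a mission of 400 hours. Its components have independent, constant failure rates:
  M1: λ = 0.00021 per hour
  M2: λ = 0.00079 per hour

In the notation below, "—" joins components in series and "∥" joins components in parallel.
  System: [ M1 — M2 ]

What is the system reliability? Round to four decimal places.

0.6703

R(M1) = exp(−0.00021 × 400) = 0.919431
R(M2) = exp(−0.00079 × 400) = 0.729059
Series (M1 and M2): 0.919431 × 0.729059 = 0.6703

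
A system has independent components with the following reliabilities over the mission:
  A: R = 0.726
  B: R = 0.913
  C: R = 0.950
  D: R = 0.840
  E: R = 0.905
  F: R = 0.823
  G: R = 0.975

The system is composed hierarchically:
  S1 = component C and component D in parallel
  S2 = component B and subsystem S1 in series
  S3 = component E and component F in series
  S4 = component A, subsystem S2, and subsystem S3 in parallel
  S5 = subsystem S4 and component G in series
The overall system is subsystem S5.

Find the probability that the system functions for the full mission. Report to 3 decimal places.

Parallel (C and D): 1 − (1 − 0.95000)(1 − 0.84000) = 0.99200
Series (B and [0.99200]): 0.91300 × 0.99200 = 0.90570
Series (E and F): 0.90500 × 0.82300 = 0.74482
Parallel (A, [0.90570], and [0.74482]): 1 − (1 − 0.72600)(1 − 0.90570)(1 − 0.74482) = 0.99341
Series ([0.99341] and G): 0.99341 × 0.97500 = 0.969

0.969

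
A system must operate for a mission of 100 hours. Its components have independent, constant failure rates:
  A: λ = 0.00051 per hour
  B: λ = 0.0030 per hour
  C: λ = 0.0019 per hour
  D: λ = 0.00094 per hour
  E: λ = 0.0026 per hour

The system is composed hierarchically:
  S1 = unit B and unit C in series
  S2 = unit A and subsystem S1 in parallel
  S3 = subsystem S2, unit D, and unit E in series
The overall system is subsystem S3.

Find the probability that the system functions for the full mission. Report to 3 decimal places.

R(A) = exp(−0.00051 × 100) = 0.95028
R(B) = exp(−0.0030 × 100) = 0.74082
R(C) = exp(−0.0019 × 100) = 0.82696
R(D) = exp(−0.00094 × 100) = 0.91028
R(E) = exp(−0.0026 × 100) = 0.77105
Series (B and C): 0.74082 × 0.82696 = 0.61263
Parallel (A and [0.61263]): 1 − (1 − 0.95028)(1 − 0.61263) = 0.98074
Series ([0.98074], D, and E): 0.98074 × 0.91028 × 0.77105 = 0.688

0.688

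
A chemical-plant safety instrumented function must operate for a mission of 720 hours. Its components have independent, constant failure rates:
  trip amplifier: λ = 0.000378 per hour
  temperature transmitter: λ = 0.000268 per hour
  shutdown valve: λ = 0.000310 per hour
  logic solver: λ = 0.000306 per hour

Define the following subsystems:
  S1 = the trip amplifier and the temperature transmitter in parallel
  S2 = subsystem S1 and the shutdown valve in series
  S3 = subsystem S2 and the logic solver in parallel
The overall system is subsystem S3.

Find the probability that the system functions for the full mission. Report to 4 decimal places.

0.9538

R(trip amplifier) = exp(−0.000378 × 720) = 0.761732
R(temperature transmitter) = exp(−0.000268 × 720) = 0.824515
R(shutdown valve) = exp(−0.000310 × 720) = 0.799955
R(logic solver) = exp(−0.000306 × 720) = 0.802262
Parallel (trip amplifier and temperature transmitter): 1 − (1 − 0.761732)(1 − 0.824515) = 0.958188
Series ([0.958188] and shutdown valve): 0.958188 × 0.799955 = 0.766507
Parallel ([0.766507] and logic solver): 1 − (1 − 0.766507)(1 − 0.802262) = 0.9538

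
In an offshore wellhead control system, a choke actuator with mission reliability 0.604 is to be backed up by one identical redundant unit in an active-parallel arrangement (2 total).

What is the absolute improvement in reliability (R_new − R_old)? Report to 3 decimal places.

R_before = 0.604
R_after = 1 − (1 − 0.604)^2 = 0.843
ΔR = 0.843 − 0.604 = 0.239

0.239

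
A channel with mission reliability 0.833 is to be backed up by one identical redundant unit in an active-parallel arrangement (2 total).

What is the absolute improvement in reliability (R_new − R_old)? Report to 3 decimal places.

R_before = 0.833
R_after = 1 − (1 − 0.833)^2 = 0.972
ΔR = 0.972 − 0.833 = 0.139

0.139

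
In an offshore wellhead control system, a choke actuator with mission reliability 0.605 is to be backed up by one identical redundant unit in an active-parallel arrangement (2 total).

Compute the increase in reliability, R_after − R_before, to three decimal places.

0.239

R_before = 0.605
R_after = 1 − (1 − 0.605)^2 = 0.844
ΔR = 0.844 − 0.605 = 0.239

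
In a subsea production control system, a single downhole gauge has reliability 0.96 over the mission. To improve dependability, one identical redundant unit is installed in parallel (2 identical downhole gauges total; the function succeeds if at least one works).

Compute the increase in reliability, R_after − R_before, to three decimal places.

R_before = 0.96
R_after = 1 − (1 − 0.96)^2 = 0.998
ΔR = 0.998 − 0.96 = 0.038

0.038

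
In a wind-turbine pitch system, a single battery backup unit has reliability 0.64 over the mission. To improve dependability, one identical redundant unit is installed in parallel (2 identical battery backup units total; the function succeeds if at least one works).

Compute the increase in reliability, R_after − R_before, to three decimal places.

0.230

R_before = 0.64
R_after = 1 − (1 − 0.64)^2 = 0.870
ΔR = 0.870 − 0.64 = 0.230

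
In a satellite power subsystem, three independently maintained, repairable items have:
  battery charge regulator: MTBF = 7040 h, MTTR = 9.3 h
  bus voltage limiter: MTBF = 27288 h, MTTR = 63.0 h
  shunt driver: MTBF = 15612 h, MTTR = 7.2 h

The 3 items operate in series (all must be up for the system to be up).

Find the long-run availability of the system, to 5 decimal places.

0.99592

A(battery charge regulator) = MTBF/(MTBF+MTTR) = 7040/(7040+9.3) = 0.998681
A(bus voltage limiter) = MTBF/(MTBF+MTTR) = 27288/(27288+63.0) = 0.997697
A(shunt driver) = MTBF/(MTBF+MTTR) = 15612/(15612+7.2) = 0.999539
Series availability: 0.998681 × 0.997697 × 0.999539 = 0.99592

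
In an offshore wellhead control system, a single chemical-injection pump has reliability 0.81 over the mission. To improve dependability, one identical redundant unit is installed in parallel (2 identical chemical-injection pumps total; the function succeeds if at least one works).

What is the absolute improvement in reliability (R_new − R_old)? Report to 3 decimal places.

0.154

R_before = 0.81
R_after = 1 − (1 − 0.81)^2 = 0.964
ΔR = 0.964 − 0.81 = 0.154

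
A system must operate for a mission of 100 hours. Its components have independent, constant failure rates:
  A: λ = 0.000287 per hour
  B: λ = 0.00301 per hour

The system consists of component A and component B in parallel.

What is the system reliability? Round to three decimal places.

R(A) = exp(−0.000287 × 100) = 0.97171
R(B) = exp(−0.00301 × 100) = 0.74008
Parallel (A and B): 1 − (1 − 0.97171)(1 − 0.74008) = 0.993

0.993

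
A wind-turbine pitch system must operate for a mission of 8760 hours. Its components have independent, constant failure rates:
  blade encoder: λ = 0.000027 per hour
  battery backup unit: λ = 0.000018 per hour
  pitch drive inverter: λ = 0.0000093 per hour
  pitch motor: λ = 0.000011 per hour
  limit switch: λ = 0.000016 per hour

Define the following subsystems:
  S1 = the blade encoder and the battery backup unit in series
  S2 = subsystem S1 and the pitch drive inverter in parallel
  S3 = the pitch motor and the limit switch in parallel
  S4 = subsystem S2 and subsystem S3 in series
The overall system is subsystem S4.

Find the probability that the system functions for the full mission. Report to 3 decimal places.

0.963

R(blade encoder) = exp(−0.000027 × 8760) = 0.78937
R(battery backup unit) = exp(−0.000018 × 8760) = 0.85412
R(pitch drive inverter) = exp(−0.0000093 × 8760) = 0.92176
R(pitch motor) = exp(−0.000011 × 8760) = 0.90814
R(limit switch) = exp(−0.000016 × 8760) = 0.86922
Series (blade encoder and battery backup unit): 0.78937 × 0.85412 = 0.67422
Parallel ([0.67422] and pitch drive inverter): 1 − (1 − 0.67422)(1 − 0.92176) = 0.97451
Parallel (pitch motor and limit switch): 1 − (1 − 0.90814)(1 − 0.86922) = 0.98799
Series ([0.97451] and [0.98799]): 0.97451 × 0.98799 = 0.963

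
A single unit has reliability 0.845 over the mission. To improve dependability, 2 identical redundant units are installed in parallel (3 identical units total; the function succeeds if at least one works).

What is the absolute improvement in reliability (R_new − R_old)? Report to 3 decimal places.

R_before = 0.845
R_after = 1 − (1 − 0.845)^3 = 0.996
ΔR = 0.996 − 0.845 = 0.151

0.151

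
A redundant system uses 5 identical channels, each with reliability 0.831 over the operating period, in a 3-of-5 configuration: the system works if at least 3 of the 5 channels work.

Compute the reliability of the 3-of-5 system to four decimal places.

0.9631

R = Σ_{i=3}^{5} C(5,i) p^i (1−p)^{5−i} with p = 0.831
C(5,3)·0.831^3·0.169^2 = 0.163899
C(5,4)·0.831^4·0.169^1 = 0.402959
C(5,5)·0.831^5·0.169^0 = 0.396283
Sum = 0.9631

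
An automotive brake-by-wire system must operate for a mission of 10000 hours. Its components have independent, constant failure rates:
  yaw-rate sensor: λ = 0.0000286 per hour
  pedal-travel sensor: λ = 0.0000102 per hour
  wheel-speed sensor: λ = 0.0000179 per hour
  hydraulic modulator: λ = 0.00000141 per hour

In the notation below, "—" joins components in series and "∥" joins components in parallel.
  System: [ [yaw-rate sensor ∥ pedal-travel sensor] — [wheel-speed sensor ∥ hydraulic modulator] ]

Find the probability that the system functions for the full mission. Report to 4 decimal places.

R(yaw-rate sensor) = exp(−0.0000286 × 10000) = 0.751263
R(pedal-travel sensor) = exp(−0.0000102 × 10000) = 0.903030
R(wheel-speed sensor) = exp(−0.0000179 × 10000) = 0.836106
R(hydraulic modulator) = exp(−0.00000141 × 10000) = 0.985999
Parallel (yaw-rate sensor and pedal-travel sensor): 1 − (1 − 0.751263)(1 − 0.903030) = 0.975880
Parallel (wheel-speed sensor and hydraulic modulator): 1 − (1 − 0.836106)(1 − 0.985999) = 0.997705
Series ([0.975880] and [0.997705]): 0.975880 × 0.997705 = 0.9736

0.9736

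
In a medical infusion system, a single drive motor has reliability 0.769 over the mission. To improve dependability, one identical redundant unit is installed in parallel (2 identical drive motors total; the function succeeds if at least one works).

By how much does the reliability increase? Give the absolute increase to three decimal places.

R_before = 0.769
R_after = 1 − (1 − 0.769)^2 = 0.947
ΔR = 0.947 − 0.769 = 0.178

0.178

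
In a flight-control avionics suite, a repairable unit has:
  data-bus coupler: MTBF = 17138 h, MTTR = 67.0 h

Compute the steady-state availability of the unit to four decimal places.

0.9961

A(data-bus coupler) = MTBF/(MTBF+MTTR) = 17138/(17138+67.0) = 0.9961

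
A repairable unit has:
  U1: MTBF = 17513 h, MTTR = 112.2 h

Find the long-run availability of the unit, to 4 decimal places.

A(U1) = MTBF/(MTBF+MTTR) = 17513/(17513+112.2) = 0.9936

0.9936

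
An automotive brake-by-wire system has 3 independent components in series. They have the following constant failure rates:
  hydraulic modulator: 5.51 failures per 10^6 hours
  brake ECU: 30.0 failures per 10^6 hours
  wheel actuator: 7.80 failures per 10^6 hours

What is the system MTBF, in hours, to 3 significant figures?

23100

Series of exponential components: λ_sys = Σ λ_i
λ_sys = 0.00000551 + 0.0000300 + 0.00000780 = 4.3310e-05 /h
MTBF = 1 / λ_sys = 23100 h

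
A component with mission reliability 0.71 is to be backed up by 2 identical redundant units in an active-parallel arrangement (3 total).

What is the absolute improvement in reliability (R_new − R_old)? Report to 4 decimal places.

R_before = 0.71
R_after = 1 − (1 − 0.71)^3 = 0.9756
ΔR = 0.9756 − 0.71 = 0.2656

0.2656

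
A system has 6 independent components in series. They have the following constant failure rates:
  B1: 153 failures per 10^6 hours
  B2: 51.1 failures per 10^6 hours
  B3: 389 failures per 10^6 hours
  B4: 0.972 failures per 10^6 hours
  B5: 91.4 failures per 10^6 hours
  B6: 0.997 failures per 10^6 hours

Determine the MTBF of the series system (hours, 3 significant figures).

1460

Series of exponential components: λ_sys = Σ λ_i
λ_sys = 0.000153 + 0.0000511 + 0.000389 + 0.000000972 + 0.0000914 + 0.000000997 = 6.8647e-04 /h
MTBF = 1 / λ_sys = 1460 h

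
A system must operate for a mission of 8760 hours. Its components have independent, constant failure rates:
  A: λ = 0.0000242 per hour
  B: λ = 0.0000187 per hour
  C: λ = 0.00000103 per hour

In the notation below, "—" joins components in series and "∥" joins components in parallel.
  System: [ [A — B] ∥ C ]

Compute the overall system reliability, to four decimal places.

0.9972

R(A) = exp(−0.0000242 × 8760) = 0.808971
R(B) = exp(−0.0000187 × 8760) = 0.848902
R(C) = exp(−0.00000103 × 8760) = 0.991018
Series (A and B): 0.808971 × 0.848902 = 0.686737
Parallel ([0.686737] and C): 1 − (1 − 0.686737)(1 − 0.991018) = 0.9972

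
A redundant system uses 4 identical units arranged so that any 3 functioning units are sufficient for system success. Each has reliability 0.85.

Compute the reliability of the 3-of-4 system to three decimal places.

R = Σ_{i=3}^{4} C(4,i) p^i (1−p)^{4−i} with p = 0.85
C(4,3)·0.85^3·0.15^1 = 0.36848
C(4,4)·0.85^4·0.15^0 = 0.52201
Sum = 0.890

0.890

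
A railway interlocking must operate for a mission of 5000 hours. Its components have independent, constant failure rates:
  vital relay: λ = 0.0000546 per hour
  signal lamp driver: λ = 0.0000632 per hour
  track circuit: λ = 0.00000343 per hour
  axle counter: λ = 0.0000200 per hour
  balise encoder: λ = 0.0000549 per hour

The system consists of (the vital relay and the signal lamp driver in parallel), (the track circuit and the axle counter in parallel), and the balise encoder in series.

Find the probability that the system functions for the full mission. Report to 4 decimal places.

0.7096

R(vital relay) = exp(−0.0000546 × 5000) = 0.761093
R(signal lamp driver) = exp(−0.0000632 × 5000) = 0.729059
R(track circuit) = exp(−0.00000343 × 5000) = 0.982996
R(axle counter) = exp(−0.0000200 × 5000) = 0.904837
R(balise encoder) = exp(−0.0000549 × 5000) = 0.759952
Parallel (vital relay and signal lamp driver): 1 − (1 − 0.761093)(1 − 0.729059) = 0.935270
Parallel (track circuit and axle counter): 1 − (1 − 0.982996)(1 − 0.904837) = 0.998382
Series ([0.935270], [0.998382], and balise encoder): 0.935270 × 0.998382 × 0.759952 = 0.7096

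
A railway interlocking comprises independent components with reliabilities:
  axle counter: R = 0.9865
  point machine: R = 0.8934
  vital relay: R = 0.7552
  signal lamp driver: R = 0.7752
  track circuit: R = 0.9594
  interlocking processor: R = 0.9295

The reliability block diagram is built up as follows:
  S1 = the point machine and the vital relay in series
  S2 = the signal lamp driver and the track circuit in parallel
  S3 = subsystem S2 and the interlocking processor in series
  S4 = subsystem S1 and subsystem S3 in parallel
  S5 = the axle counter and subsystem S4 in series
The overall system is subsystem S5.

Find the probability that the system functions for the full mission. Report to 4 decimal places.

Series (point machine and vital relay): 0.893400 × 0.755200 = 0.674696
Parallel (signal lamp driver and track circuit): 1 − (1 − 0.775200)(1 − 0.959400) = 0.990873
Series ([0.990873] and interlocking processor): 0.990873 × 0.929500 = 0.921016
Parallel ([0.674696] and [0.921016]): 1 − (1 − 0.674696)(1 − 0.921016) = 0.974306
Series (axle counter and [0.974306]): 0.986500 × 0.974306 = 0.9612

0.9612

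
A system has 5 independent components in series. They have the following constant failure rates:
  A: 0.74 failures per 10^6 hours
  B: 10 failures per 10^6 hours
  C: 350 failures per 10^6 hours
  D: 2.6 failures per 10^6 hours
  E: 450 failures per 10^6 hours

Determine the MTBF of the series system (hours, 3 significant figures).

1230

Series of exponential components: λ_sys = Σ λ_i
λ_sys = 0.00000074 + 0.000010 + 0.00035 + 0.0000026 + 0.00045 = 8.1334e-04 /h
MTBF = 1 / λ_sys = 1230 h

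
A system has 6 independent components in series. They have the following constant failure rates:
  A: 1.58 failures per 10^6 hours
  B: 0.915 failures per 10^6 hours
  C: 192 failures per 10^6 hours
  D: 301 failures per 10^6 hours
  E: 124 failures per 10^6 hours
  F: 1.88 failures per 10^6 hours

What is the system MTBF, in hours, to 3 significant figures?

1610

Series of exponential components: λ_sys = Σ λ_i
λ_sys = 0.00000158 + 0.000000915 + 0.000192 + 0.000301 + 0.000124 + 0.00000188 = 6.2137e-04 /h
MTBF = 1 / λ_sys = 1610 h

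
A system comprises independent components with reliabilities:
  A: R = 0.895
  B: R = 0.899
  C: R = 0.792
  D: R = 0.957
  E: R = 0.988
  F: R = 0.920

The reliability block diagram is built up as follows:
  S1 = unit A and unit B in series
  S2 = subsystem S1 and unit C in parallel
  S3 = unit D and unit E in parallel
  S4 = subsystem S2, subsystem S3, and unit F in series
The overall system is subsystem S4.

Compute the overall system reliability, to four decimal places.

Series (A and B): 0.895000 × 0.899000 = 0.804605
Parallel ([0.804605] and C): 1 − (1 − 0.804605)(1 − 0.792000) = 0.959358
Parallel (D and E): 1 − (1 − 0.957000)(1 − 0.988000) = 0.999484
Series ([0.959358], [0.999484], and F): 0.959358 × 0.999484 × 0.920000 = 0.8822

0.8822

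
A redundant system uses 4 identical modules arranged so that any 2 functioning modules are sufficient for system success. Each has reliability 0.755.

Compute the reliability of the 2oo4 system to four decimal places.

R = Σ_{i=2}^{4} C(4,i) p^i (1−p)^{4−i} with p = 0.755
C(4,2)·0.755^2·0.245^2 = 0.205295
C(4,3)·0.755^3·0.245^1 = 0.421761
C(4,4)·0.755^4·0.245^0 = 0.324929
Sum = 0.9520

0.9520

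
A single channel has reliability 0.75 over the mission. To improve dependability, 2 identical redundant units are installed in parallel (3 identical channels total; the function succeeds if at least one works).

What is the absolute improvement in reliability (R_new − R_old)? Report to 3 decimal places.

0.234

R_before = 0.75
R_after = 1 − (1 − 0.75)^3 = 0.984
ΔR = 0.984 − 0.75 = 0.234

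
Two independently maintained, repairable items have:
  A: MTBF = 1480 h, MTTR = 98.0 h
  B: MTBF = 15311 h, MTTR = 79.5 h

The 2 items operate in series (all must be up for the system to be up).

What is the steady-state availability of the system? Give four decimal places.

0.9331

A(A) = MTBF/(MTBF+MTTR) = 1480/(1480+98.0) = 0.937896
A(B) = MTBF/(MTBF+MTTR) = 15311/(15311+79.5) = 0.994834
Series availability: 0.937896 × 0.994834 = 0.9331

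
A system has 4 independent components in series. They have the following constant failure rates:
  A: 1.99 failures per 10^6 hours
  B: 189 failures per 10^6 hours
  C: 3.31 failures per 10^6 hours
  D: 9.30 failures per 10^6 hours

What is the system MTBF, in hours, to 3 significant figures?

Series of exponential components: λ_sys = Σ λ_i
λ_sys = 0.00000199 + 0.000189 + 0.00000331 + 0.00000930 = 2.0360e-04 /h
MTBF = 1 / λ_sys = 4910 h

4910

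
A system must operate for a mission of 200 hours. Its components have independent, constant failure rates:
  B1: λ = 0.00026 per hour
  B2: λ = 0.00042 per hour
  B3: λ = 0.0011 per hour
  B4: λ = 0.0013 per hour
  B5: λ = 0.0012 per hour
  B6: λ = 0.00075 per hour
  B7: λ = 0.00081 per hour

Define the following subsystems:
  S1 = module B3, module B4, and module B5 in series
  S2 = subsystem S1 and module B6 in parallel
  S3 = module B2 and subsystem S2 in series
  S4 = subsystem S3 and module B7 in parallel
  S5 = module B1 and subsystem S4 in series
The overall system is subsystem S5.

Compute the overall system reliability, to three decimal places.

0.929

R(B1) = exp(−0.00026 × 200) = 0.94933
R(B2) = exp(−0.00042 × 200) = 0.91943
R(B3) = exp(−0.0011 × 200) = 0.80252
R(B4) = exp(−0.0013 × 200) = 0.77105
R(B5) = exp(−0.0012 × 200) = 0.78663
R(B6) = exp(−0.00075 × 200) = 0.86071
R(B7) = exp(−0.00081 × 200) = 0.85044
Series (B3, B4, and B5): 0.80252 × 0.77105 × 0.78663 = 0.48675
Parallel ([0.48675] and B6): 1 − (1 − 0.48675)(1 − 0.86071) = 0.92851
Series (B2 and [0.92851]): 0.91943 × 0.92851 = 0.85370
Parallel ([0.85370] and B7): 1 − (1 − 0.85370)(1 − 0.85044) = 0.97812
Series (B1 and [0.97812]): 0.94933 × 0.97812 = 0.929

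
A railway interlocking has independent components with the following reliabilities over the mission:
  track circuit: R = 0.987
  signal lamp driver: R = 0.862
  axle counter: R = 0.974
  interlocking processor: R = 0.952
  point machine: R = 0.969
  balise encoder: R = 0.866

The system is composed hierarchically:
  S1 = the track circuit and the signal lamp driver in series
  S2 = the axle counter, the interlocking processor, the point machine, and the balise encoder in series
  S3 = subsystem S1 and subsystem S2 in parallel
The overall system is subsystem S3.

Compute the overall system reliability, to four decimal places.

0.9669

Series (track circuit and signal lamp driver): 0.987000 × 0.862000 = 0.850794
Series (axle counter, interlocking processor, point machine, and balise encoder): 0.974000 × 0.952000 × 0.969000 × 0.866000 = 0.778104
Parallel ([0.850794] and [0.778104]): 1 − (1 − 0.850794)(1 − 0.778104) = 0.9669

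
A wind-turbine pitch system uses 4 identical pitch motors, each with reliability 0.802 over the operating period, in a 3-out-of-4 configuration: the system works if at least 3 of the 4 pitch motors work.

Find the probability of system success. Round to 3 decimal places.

R = Σ_{i=3}^{4} C(4,i) p^i (1−p)^{4−i} with p = 0.802
C(4,3)·0.802^3·0.198^1 = 0.40855
C(4,4)·0.802^4·0.198^0 = 0.41371
Sum = 0.822

0.822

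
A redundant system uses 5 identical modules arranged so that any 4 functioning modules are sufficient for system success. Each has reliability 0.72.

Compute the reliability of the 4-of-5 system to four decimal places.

R = Σ_{i=4}^{5} C(5,i) p^i (1−p)^{5−i} with p = 0.72
C(5,4)·0.72^4·0.28^1 = 0.376234
C(5,5)·0.72^5·0.28^0 = 0.193492
Sum = 0.5697

0.5697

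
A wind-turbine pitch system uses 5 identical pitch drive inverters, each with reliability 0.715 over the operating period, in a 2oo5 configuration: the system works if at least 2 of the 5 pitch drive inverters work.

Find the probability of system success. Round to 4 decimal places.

R = Σ_{i=2}^{5} C(5,i) p^i (1−p)^{5−i} with p = 0.715
C(5,2)·0.715^2·0.285^3 = 0.118344
C(5,3)·0.715^3·0.285^2 = 0.296898
C(5,4)·0.715^4·0.285^1 = 0.372425
C(5,5)·0.715^5·0.285^0 = 0.186866
Sum = 0.9745

0.9745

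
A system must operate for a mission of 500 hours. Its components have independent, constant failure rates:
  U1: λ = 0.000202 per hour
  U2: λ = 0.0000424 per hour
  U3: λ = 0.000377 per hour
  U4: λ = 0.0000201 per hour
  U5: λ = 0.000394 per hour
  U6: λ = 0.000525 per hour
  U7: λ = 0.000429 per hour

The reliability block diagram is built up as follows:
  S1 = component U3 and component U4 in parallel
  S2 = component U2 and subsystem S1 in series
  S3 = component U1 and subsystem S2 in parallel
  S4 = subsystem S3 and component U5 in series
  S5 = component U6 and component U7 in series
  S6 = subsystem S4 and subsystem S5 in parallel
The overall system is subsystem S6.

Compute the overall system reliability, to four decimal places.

0.9315

R(U1) = exp(−0.000202 × 500) = 0.903933
R(U2) = exp(−0.0000424 × 500) = 0.979023
R(U3) = exp(−0.000377 × 500) = 0.828201
R(U4) = exp(−0.0000201 × 500) = 0.990000
R(U5) = exp(−0.000394 × 500) = 0.821191
R(U6) = exp(−0.000525 × 500) = 0.769126
R(U7) = exp(−0.000429 × 500) = 0.806945
Parallel (U3 and U4): 1 − (1 − 0.828201)(1 − 0.990000) = 0.998282
Series (U2 and [0.998282]): 0.979023 × 0.998282 = 0.977341
Parallel (U1 and [0.977341]): 1 − (1 − 0.903933)(1 − 0.977341) = 0.997823
Series ([0.997823] and U5): 0.997823 × 0.821191 = 0.819403
Series (U6 and U7): 0.769126 × 0.806945 = 0.620642
Parallel ([0.819403] and [0.620642]): 1 − (1 − 0.819403)(1 − 0.620642) = 0.9315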